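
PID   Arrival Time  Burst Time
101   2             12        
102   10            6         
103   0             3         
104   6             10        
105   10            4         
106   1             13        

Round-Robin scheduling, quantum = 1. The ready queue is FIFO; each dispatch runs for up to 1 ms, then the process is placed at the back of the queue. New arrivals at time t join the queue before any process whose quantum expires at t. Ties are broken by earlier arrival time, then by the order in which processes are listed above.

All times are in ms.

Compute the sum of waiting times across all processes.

136

Timeline: | 103 0-1 | 106 1-2 | 103 2-3 | 101 3-4 | 106 4-5 | 103 5-6 | 101 6-7 | 106 7-8 | 104 8-9 | 101 9-10 | 106 10-11 | 104 11-12 | 102 12-13 | 105 13-14 | 101 14-15 | 106 15-16 | 104 16-17 | 102 17-18 | 105 18-19 | 101 19-20 | 106 20-21 | 104 21-22 | 102 22-23 | 105 23-24 | 101 24-25 | 106 25-26 | 104 26-27 | 102 27-28 | 105 28-29 | 101 29-30 | 106 30-31 | 104 31-32 | 102 32-33 | 101 33-34 | 106 34-35 | 104 35-36 | 102 36-37 | 101 37-38 | 106 38-39 | 104 39-40 | 101 40-41 | 106 41-42 | 104 42-43 | 101 43-44 | 106 44-45 | 104 45-46 | 101 46-47 | 106 47-48 |
Completion: 101=47  102=37  103=6  104=46  105=29  106=48
Waiting = turnaround − burst: 101=33, 102=21, 103=3, 104=30, 105=15, 106=34
Total waiting = 33 + 21 + 3 + 30 + 15 + 34 = 136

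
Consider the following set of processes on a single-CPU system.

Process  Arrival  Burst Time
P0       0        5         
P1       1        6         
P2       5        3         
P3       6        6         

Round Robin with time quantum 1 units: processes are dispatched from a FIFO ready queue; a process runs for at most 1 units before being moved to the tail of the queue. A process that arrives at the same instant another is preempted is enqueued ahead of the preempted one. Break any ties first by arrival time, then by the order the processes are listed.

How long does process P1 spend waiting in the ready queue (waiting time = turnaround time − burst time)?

Timeline: | P0 0-1 | P1 1-2 | P0 2-3 | P1 3-4 | P0 4-5 | P1 5-6 | P2 6-7 | P0 7-8 | P3 8-9 | P1 9-10 | P2 10-11 | P0 11-12 | P3 12-13 | P1 13-14 | P2 14-15 | P3 15-16 | P1 16-17 | P3 17-20 |
Completion: P0=12  P1=17  P2=15  P3=20
Turnaround (C−A): P0=12  P1=16  P2=10  P3=14
Waiting(P1) = turnaround − burst = 16 − 6 = 10

10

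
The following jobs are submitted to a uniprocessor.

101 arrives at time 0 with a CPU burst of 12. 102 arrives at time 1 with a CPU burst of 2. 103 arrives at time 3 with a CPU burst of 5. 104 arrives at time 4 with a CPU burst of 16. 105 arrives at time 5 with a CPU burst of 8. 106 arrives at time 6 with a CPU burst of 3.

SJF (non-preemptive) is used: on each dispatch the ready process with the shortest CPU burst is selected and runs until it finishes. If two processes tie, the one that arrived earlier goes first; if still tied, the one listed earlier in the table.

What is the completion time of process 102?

Timeline: | 101 0-12 | 102 12-14 | 106 14-17 | 103 17-22 | 105 22-30 | 104 30-46 |
Completion: 101=12  102=14  103=22  104=46  105=30  106=17
Turnaround (C−A): 101=12  102=13  103=19  104=42  105=25  106=11

14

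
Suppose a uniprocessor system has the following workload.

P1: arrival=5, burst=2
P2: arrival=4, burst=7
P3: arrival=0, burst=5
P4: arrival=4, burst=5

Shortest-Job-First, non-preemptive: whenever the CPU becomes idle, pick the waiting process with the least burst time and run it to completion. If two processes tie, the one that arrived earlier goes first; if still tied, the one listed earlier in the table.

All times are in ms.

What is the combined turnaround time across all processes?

30

Gantt: | P3 0-5 | P1 5-7 | P4 7-12 | P2 12-19 |
Completion: P1=7  P2=19  P3=5  P4=12
Turnaround (C−A): P1=2  P2=15  P3=5  P4=8
Turnaround = completion − arrival: P1=2, P2=15, P3=5, P4=8
Total turnaround = 2 + 15 + 5 + 8 = 30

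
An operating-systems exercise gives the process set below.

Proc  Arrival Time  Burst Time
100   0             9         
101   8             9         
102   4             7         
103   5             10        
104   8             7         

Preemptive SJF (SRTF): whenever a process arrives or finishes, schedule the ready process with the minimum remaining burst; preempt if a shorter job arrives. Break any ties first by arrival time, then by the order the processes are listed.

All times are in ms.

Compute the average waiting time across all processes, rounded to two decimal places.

Timeline: | 100 0-9 | 102 9-16 | 104 16-23 | 101 23-32 | 103 32-42 |
Completion: 100=9  101=32  102=16  103=42  104=23
Turnaround (C−A): 100=9  101=24  102=12  103=37  104=15
Waiting times: 100=0, 101=15, 102=5, 103=27, 104=8
Average waiting = (0+15+5+27+8) / 5 = 55/5 = 11.00

11.00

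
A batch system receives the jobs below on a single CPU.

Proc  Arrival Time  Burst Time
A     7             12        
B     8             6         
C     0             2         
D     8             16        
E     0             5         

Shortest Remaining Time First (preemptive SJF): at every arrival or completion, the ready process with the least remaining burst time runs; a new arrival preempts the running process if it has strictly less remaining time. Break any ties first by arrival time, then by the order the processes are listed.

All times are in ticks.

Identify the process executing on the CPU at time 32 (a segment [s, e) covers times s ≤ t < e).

D

Timeline: | C 0-2 | E 2-7 | A 7-8 | B 8-14 | A 14-25 | D 25-41 |
Completion: A=25  B=14  C=2  D=41  E=7
Turnaround (C−A): A=18  B=6  C=2  D=33  E=7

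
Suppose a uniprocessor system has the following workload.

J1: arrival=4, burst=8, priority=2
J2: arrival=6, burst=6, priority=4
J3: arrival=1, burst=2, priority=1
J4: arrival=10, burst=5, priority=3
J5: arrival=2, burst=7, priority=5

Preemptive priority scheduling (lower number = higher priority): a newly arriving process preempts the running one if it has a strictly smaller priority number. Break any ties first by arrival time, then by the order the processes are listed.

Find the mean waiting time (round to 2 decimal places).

6.60

Schedule: | idle 0-1 | J3 1-3 | J5 3-4 | J1 4-12 | J4 12-17 | J2 17-23 | J5 23-29 |
Completion: J1=12  J2=23  J3=3  J4=17  J5=29
Turnaround (C−A): J1=8  J2=17  J3=2  J4=7  J5=27
Waiting times: J1=0, J2=11, J3=0, J4=2, J5=20
Average waiting = (0+11+0+2+20) / 5 = 33/5 = 6.60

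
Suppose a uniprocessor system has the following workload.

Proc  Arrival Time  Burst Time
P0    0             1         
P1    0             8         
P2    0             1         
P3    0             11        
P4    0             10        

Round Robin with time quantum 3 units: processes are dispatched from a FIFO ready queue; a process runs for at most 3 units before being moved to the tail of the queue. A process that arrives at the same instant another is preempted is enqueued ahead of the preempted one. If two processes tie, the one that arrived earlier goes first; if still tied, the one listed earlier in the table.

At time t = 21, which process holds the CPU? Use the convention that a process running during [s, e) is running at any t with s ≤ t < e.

Gantt: | P0 0-1 | P1 1-4 | P2 4-5 | P3 5-8 | P4 8-11 | P1 11-14 | P3 14-17 | P4 17-20 | P1 20-22 | P3 22-25 | P4 25-28 | P3 28-30 | P4 30-31 |
Completion: P0=1  P1=22  P2=5  P3=30  P4=31

P1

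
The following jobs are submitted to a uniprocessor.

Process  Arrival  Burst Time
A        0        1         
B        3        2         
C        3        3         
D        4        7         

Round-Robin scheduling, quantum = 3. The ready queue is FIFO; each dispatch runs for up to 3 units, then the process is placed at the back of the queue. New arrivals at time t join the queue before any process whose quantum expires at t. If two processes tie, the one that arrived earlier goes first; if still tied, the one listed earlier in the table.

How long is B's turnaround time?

2

Gantt: | A 0-1 | idle 1-3 | B 3-5 | C 5-8 | D 8-15 |
Completion: A=1  B=5  C=8  D=15
Turnaround (C−A): A=1  B=2  C=5  D=11
Turnaround(B) = completion − arrival = 5 − 3 = 2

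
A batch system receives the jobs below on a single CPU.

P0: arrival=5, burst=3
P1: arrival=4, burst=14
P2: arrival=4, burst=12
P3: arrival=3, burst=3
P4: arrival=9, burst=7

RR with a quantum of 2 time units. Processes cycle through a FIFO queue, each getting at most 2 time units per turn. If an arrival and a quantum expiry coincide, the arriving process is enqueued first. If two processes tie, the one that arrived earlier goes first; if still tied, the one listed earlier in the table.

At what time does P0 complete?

Schedule: | idle 0-3 | P3 3-5 | P1 5-7 | P2 7-9 | P0 9-11 | P3 11-12 | P1 12-14 | P4 14-16 | P2 16-18 | P0 18-19 | P1 19-21 | P4 21-23 | P2 23-25 | P1 25-27 | P4 27-29 | P2 29-31 | P1 31-33 | P4 33-34 | P2 34-36 | P1 36-38 | P2 38-40 | P1 40-42 |
Completion: P0=19  P1=42  P2=40  P3=12  P4=34

19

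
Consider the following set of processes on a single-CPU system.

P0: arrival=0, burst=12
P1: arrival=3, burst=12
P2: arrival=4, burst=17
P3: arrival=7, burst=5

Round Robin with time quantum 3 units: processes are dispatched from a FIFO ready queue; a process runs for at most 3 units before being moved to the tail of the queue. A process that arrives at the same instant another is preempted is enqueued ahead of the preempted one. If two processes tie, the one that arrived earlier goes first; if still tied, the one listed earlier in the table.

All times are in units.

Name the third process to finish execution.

Schedule: | P0 0-3 | P1 3-6 | P0 6-9 | P2 9-12 | P1 12-15 | P3 15-18 | P0 18-21 | P2 21-24 | P1 24-27 | P3 27-29 | P0 29-32 | P2 32-35 | P1 35-38 | P2 38-46 |
Completion: P0=32  P1=38  P2=46  P3=29
Turnaround (C−A): P0=32  P1=35  P2=42  P3=22
Finish order: P3 → P0 → P1 → P2

P1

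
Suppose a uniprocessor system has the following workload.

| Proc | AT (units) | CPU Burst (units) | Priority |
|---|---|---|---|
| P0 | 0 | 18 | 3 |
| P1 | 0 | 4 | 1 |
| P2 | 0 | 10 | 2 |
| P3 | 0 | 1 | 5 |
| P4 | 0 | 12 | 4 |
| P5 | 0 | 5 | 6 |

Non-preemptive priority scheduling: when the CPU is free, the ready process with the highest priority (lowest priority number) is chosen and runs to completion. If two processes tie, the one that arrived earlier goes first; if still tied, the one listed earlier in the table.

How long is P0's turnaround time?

Schedule: | P1 0-4 | P2 4-14 | P0 14-32 | P4 32-44 | P3 44-45 | P5 45-50 |
Completion: P0=32  P1=4  P2=14  P3=45  P4=44  P5=50
Turnaround (C−A): P0=32  P1=4  P2=14  P3=45  P4=44  P5=50
Turnaround(P0) = completion − arrival = 32 − 0 = 32

32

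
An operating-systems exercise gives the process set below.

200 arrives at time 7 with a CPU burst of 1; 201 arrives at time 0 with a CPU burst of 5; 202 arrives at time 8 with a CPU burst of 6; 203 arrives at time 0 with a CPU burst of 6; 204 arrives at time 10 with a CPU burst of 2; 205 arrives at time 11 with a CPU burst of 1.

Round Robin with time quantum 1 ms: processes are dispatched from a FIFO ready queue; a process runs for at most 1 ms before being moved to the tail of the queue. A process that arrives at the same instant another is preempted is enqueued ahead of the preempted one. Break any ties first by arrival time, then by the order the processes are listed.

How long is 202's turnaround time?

13

Schedule: | 201 0-1 | 203 1-2 | 201 2-3 | 203 3-4 | 201 4-5 | 203 5-6 | 201 6-7 | 203 7-8 | 200 8-9 | 201 9-10 | 202 10-11 | 203 11-12 | 204 12-13 | 205 13-14 | 202 14-15 | 203 15-16 | 204 16-17 | 202 17-21 |
Completion: 200=9  201=10  202=21  203=16  204=17  205=14
Turnaround (C−A): 200=2  201=10  202=13  203=16  204=7  205=3
Turnaround(202) = completion − arrival = 21 − 8 = 13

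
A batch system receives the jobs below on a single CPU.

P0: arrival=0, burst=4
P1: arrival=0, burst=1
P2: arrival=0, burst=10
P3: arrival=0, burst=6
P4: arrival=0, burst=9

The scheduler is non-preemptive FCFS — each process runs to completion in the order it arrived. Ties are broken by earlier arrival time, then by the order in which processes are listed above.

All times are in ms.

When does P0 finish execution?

4

Schedule: | P0 0-4 | P1 4-5 | P2 5-15 | P3 15-21 | P4 21-30 |
Completion: P0=4  P1=5  P2=15  P3=21  P4=30
Turnaround (C−A): P0=4  P1=5  P2=15  P3=21  P4=30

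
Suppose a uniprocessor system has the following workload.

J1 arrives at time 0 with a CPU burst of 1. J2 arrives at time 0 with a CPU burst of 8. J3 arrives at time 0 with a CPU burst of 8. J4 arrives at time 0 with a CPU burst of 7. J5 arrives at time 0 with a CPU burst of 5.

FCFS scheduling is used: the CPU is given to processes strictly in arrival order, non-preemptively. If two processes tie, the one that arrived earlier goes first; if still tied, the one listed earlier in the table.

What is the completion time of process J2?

9

Gantt: | J1 0-1 | J2 1-9 | J3 9-17 | J4 17-24 | J5 24-29 |
Completion: J1=1  J2=9  J3=17  J4=24  J5=29
Turnaround (C−A): J1=1  J2=9  J3=17  J4=24  J5=29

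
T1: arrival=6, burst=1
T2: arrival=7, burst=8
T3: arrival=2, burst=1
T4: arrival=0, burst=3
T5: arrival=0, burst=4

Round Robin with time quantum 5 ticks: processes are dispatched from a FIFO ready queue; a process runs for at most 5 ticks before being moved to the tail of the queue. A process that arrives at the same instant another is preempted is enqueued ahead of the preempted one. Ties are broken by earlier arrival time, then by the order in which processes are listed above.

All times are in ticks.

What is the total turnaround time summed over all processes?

29

Schedule: | T4 0-3 | T5 3-7 | T3 7-8 | T1 8-9 | T2 9-17 |
Completion: T1=9  T2=17  T3=8  T4=3  T5=7
Turnaround (C−A): T1=3  T2=10  T3=6  T4=3  T5=7
Turnaround = completion − arrival: T1=3, T2=10, T3=6, T4=3, T5=7
Total turnaround = 3 + 10 + 6 + 3 + 7 = 29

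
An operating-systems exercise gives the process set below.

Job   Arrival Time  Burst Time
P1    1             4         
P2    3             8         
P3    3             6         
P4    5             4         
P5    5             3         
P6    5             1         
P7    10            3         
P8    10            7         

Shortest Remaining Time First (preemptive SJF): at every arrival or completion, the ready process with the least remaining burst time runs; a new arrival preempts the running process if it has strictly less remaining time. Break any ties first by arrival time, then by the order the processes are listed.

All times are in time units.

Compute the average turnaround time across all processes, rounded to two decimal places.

11.88

Timeline: | idle 0-1 | P1 1-5 | P6 5-6 | P5 6-9 | P4 9-13 | P7 13-16 | P3 16-22 | P8 22-29 | P2 29-37 |
Completion: P1=5  P2=37  P3=22  P4=13  P5=9  P6=6  P7=16  P8=29
Turnaround (C−A): P1=4  P2=34  P3=19  P4=8  P5=4  P6=1  P7=6  P8=19
Turnaround times: P1=4, P2=34, P3=19, P4=8, P5=4, P6=1, P7=6, P8=19
Average turnaround = (4+34+19+8+4+1+6+19) / 8 = 95/8 = 11.88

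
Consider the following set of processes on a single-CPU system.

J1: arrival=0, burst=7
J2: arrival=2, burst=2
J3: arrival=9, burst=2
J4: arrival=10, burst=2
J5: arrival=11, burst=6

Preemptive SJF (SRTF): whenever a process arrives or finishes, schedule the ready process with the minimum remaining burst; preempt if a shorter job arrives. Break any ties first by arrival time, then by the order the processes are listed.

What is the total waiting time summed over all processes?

Schedule: | J1 0-2 | J2 2-4 | J1 4-9 | J3 9-11 | J4 11-13 | J5 13-19 |
Completion: J1=9  J2=4  J3=11  J4=13  J5=19
Turnaround (C−A): J1=9  J2=2  J3=2  J4=3  J5=8
Waiting = turnaround − burst: J1=2, J2=0, J3=0, J4=1, J5=2
Total waiting = 2 + 0 + 0 + 1 + 2 = 5

5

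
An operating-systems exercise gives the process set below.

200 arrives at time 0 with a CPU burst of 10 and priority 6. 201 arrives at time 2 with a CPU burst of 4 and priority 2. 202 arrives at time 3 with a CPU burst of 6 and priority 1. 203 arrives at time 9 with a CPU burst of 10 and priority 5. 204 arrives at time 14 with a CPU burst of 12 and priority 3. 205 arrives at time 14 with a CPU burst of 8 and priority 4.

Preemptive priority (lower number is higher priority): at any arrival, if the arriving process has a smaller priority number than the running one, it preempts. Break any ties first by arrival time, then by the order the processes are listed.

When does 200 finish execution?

50

Timeline: | 200 0-2 | 201 2-3 | 202 3-9 | 201 9-12 | 203 12-14 | 204 14-26 | 205 26-34 | 203 34-42 | 200 42-50 |
Completion: 200=50  201=12  202=9  203=42  204=26  205=34
Turnaround (C−A): 200=50  201=10  202=6  203=33  204=12  205=20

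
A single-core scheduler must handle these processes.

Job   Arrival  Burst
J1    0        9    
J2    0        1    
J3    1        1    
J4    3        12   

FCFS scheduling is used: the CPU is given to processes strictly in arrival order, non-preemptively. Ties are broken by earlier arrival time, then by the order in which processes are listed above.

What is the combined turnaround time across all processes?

Schedule: | J1 0-9 | J2 9-10 | J3 10-11 | J4 11-23 |
Completion: J1=9  J2=10  J3=11  J4=23
Turnaround = completion − arrival: J1=9, J2=10, J3=10, J4=20
Total turnaround = 9 + 10 + 10 + 20 = 49

49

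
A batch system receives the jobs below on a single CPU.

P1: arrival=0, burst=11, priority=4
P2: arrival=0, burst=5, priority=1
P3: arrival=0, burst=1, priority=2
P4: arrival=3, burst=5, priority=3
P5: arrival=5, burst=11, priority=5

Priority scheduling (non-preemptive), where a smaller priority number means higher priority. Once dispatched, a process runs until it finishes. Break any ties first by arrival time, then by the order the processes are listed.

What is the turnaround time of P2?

Timeline: | P2 0-5 | P3 5-6 | P4 6-11 | P1 11-22 | P5 22-33 |
Completion: P1=22  P2=5  P3=6  P4=11  P5=33
Turnaround(P2) = completion − arrival = 5 − 0 = 5

5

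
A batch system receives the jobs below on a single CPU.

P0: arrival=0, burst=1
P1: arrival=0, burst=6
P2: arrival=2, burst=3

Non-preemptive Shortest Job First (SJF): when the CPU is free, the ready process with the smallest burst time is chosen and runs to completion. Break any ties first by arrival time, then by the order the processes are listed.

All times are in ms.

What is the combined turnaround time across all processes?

16

Gantt: | P0 0-1 | P1 1-7 | P2 7-10 |
Completion: P0=1  P1=7  P2=10
Turnaround (C−A): P0=1  P1=7  P2=8
Turnaround = completion − arrival: P0=1, P1=7, P2=8
Total turnaround = 1 + 7 + 8 = 16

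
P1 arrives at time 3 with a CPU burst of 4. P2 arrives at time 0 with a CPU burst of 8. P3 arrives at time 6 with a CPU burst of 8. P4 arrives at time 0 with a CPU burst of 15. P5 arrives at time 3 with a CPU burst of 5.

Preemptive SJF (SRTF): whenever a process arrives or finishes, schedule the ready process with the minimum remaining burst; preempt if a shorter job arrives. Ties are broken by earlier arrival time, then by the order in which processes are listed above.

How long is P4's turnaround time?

40

Gantt: | P2 0-3 | P1 3-7 | P2 7-12 | P5 12-17 | P3 17-25 | P4 25-40 |
Completion: P1=7  P2=12  P3=25  P4=40  P5=17
Turnaround(P4) = completion − arrival = 40 − 0 = 40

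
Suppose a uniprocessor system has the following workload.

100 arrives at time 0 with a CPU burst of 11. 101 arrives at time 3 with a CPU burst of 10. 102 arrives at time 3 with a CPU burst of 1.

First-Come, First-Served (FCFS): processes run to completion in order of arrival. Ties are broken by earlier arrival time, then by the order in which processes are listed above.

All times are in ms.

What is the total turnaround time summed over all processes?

48

Timeline: | 100 0-11 | 101 11-21 | 102 21-22 |
Completion: 100=11  101=21  102=22
Turnaround = completion − arrival: 100=11, 101=18, 102=19
Total turnaround = 11 + 18 + 19 = 48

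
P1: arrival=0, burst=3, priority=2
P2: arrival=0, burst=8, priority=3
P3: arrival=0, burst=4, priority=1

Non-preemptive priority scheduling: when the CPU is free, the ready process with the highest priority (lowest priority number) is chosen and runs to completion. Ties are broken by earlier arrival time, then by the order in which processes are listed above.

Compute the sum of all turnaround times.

26

Schedule: | P3 0-4 | P1 4-7 | P2 7-15 |
Completion: P1=7  P2=15  P3=4
Turnaround = completion − arrival: P1=7, P2=15, P3=4
Total turnaround = 7 + 15 + 4 = 26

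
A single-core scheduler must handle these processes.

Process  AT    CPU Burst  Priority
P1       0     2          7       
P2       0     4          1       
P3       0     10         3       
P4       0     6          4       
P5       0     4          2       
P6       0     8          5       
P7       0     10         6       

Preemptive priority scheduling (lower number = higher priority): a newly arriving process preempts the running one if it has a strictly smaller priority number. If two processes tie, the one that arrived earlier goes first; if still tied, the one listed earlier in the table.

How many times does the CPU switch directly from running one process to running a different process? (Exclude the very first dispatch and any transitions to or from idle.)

6

Gantt: | P2 0-4 | P5 4-8 | P3 8-18 | P4 18-24 | P6 24-32 | P7 32-42 | P1 42-44 |
Completion: P1=44  P2=4  P3=18  P4=24  P5=8  P6=32  P7=42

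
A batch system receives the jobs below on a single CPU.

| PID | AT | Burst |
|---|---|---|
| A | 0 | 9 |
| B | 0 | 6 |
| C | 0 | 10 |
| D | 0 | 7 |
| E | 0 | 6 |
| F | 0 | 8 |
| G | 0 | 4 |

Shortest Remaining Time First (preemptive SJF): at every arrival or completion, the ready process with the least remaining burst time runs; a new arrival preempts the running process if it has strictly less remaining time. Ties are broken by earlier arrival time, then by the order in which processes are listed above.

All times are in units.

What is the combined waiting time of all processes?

124

Timeline: | G 0-4 | B 4-10 | E 10-16 | D 16-23 | F 23-31 | A 31-40 | C 40-50 |
Completion: A=40  B=10  C=50  D=23  E=16  F=31  G=4
Turnaround (C−A): A=40  B=10  C=50  D=23  E=16  F=31  G=4
Waiting = turnaround − burst: A=31, B=4, C=40, D=16, E=10, F=23, G=0
Total waiting = 31 + 4 + 40 + 16 + 10 + 23 + 0 = 124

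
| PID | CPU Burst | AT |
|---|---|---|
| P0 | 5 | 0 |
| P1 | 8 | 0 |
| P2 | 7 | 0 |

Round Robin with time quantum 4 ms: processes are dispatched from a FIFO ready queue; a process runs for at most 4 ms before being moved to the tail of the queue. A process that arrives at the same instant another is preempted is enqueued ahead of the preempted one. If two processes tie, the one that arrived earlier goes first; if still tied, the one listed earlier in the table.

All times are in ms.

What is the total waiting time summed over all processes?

30

Timeline: | P0 0-4 | P1 4-8 | P2 8-12 | P0 12-13 | P1 13-17 | P2 17-20 |
Completion: P0=13  P1=17  P2=20
Waiting = turnaround − burst: P0=8, P1=9, P2=13
Total waiting = 8 + 9 + 13 = 30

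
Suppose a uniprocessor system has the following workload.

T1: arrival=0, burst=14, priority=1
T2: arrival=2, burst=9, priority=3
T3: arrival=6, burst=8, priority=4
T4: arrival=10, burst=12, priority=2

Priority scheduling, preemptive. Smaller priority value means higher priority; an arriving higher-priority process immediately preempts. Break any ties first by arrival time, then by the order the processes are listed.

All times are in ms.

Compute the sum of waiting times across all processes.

Schedule: | T1 0-14 | T4 14-26 | T2 26-35 | T3 35-43 |
Completion: T1=14  T2=35  T3=43  T4=26
Waiting = turnaround − burst: T1=0, T2=24, T3=29, T4=4
Total waiting = 0 + 24 + 29 + 4 = 57

57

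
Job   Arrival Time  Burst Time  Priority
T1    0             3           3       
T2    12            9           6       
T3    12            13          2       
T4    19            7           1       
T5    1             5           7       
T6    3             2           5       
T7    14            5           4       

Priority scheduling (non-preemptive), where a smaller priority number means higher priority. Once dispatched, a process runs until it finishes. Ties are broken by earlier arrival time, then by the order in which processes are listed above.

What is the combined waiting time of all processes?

Gantt: | T1 0-3 | T6 3-5 | T5 5-10 | idle 10-12 | T3 12-25 | T4 25-32 | T7 32-37 | T2 37-46 |
Completion: T1=3  T2=46  T3=25  T4=32  T5=10  T6=5  T7=37
Turnaround (C−A): T1=3  T2=34  T3=13  T4=13  T5=9  T6=2  T7=23
Waiting = turnaround − burst: T1=0, T2=25, T3=0, T4=6, T5=4, T6=0, T7=18
Total waiting = 0 + 25 + 0 + 6 + 4 + 0 + 18 = 53

53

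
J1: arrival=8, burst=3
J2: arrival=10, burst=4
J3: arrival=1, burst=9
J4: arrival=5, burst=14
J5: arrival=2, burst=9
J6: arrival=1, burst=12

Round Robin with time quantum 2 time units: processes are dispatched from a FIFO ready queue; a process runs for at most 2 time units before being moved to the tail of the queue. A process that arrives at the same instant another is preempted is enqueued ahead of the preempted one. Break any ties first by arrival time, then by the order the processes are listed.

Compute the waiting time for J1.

Schedule: | idle 0-1 | J3 1-3 | J6 3-5 | J5 5-7 | J3 7-9 | J4 9-11 | J6 11-13 | J5 13-15 | J1 15-17 | J3 17-19 | J2 19-21 | J4 21-23 | J6 23-25 | J5 25-27 | J1 27-28 | J3 28-30 | J2 30-32 | J4 32-34 | J6 34-36 | J5 36-38 | J3 38-39 | J4 39-41 | J6 41-43 | J5 43-44 | J4 44-46 | J6 46-48 | J4 48-52 |
Completion: J1=28  J2=32  J3=39  J4=52  J5=44  J6=48
Turnaround (C−A): J1=20  J2=22  J3=38  J4=47  J5=42  J6=47
Waiting(J1) = turnaround − burst = 20 − 3 = 17

17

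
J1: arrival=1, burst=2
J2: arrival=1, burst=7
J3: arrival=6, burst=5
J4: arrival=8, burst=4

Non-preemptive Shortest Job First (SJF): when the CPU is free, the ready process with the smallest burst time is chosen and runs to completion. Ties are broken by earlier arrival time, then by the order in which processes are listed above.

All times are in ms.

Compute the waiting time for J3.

8

Timeline: | idle 0-1 | J1 1-3 | J2 3-10 | J4 10-14 | J3 14-19 |
Completion: J1=3  J2=10  J3=19  J4=14
Waiting(J3) = turnaround − burst = 13 − 5 = 8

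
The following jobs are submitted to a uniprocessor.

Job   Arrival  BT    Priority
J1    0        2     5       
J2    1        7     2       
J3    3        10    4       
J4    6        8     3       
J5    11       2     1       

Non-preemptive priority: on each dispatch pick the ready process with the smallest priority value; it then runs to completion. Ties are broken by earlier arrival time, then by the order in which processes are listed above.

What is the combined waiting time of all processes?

Gantt: | J1 0-2 | J2 2-9 | J4 9-17 | J5 17-19 | J3 19-29 |
Completion: J1=2  J2=9  J3=29  J4=17  J5=19
Turnaround (C−A): J1=2  J2=8  J3=26  J4=11  J5=8
Waiting = turnaround − burst: J1=0, J2=1, J3=16, J4=3, J5=6
Total waiting = 0 + 1 + 16 + 3 + 6 = 26

26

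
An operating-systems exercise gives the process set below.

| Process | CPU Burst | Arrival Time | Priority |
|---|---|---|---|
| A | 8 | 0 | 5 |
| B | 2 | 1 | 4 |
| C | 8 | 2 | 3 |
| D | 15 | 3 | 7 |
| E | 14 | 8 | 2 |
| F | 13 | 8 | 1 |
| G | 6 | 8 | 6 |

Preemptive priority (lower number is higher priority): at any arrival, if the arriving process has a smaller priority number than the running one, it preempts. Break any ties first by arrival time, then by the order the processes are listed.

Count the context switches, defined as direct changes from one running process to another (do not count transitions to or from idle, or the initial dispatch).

9

Gantt: | A 0-1 | B 1-2 | C 2-8 | F 8-21 | E 21-35 | C 35-37 | B 37-38 | A 38-45 | G 45-51 | D 51-66 |
Completion: A=45  B=38  C=37  D=66  E=35  F=21  G=51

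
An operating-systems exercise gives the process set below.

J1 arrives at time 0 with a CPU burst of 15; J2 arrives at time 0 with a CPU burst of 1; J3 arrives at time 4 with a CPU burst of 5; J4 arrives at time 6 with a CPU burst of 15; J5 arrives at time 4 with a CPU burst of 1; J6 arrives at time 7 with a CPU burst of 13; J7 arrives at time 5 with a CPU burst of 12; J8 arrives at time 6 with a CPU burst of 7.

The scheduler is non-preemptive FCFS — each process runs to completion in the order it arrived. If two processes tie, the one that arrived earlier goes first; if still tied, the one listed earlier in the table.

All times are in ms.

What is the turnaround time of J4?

Timeline: | J1 0-15 | J2 15-16 | J3 16-21 | J5 21-22 | J7 22-34 | J4 34-49 | J8 49-56 | J6 56-69 |
Completion: J1=15  J2=16  J3=21  J4=49  J5=22  J6=69  J7=34  J8=56
Turnaround (C−A): J1=15  J2=16  J3=17  J4=43  J5=18  J6=62  J7=29  J8=50
Turnaround(J4) = completion − arrival = 49 − 6 = 43

43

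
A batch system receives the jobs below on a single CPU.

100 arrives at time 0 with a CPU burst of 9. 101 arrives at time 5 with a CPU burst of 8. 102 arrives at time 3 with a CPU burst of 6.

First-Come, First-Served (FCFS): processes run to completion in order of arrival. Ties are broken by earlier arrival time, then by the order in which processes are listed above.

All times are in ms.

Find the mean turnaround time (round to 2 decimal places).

13.00

Timeline: | 100 0-9 | 102 9-15 | 101 15-23 |
Completion: 100=9  101=23  102=15
Turnaround (C−A): 100=9  101=18  102=12
Turnaround times: 100=9, 101=18, 102=12
Average turnaround = (9+18+12) / 3 = 39/3 = 13.00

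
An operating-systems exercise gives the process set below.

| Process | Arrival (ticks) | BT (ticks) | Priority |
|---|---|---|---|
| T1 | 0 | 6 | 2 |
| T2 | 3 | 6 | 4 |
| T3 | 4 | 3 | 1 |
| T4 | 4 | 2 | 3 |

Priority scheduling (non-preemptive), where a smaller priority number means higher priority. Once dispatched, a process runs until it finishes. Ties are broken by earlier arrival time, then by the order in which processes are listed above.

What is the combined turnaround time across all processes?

32

Gantt: | T1 0-6 | T3 6-9 | T4 9-11 | T2 11-17 |
Completion: T1=6  T2=17  T3=9  T4=11
Turnaround (C−A): T1=6  T2=14  T3=5  T4=7
Turnaround = completion − arrival: T1=6, T2=14, T3=5, T4=7
Total turnaround = 6 + 14 + 5 + 7 = 32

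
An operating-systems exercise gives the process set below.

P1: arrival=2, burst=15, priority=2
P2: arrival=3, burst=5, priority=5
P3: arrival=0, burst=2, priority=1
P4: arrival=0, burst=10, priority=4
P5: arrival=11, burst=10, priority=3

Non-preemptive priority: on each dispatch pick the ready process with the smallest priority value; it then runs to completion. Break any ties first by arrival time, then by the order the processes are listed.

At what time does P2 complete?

Gantt: | P3 0-2 | P1 2-17 | P5 17-27 | P4 27-37 | P2 37-42 |
Completion: P1=17  P2=42  P3=2  P4=37  P5=27
Turnaround (C−A): P1=15  P2=39  P3=2  P4=37  P5=16

42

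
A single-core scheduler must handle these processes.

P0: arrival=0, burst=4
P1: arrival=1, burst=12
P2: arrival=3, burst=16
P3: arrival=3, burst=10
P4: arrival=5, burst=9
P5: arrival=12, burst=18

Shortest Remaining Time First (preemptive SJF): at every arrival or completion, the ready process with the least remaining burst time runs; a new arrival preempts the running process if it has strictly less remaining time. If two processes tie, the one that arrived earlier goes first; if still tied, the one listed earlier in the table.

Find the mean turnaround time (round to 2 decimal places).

Timeline: | P0 0-4 | P3 4-14 | P4 14-23 | P1 23-35 | P2 35-51 | P5 51-69 |
Completion: P0=4  P1=35  P2=51  P3=14  P4=23  P5=69
Turnaround (C−A): P0=4  P1=34  P2=48  P3=11  P4=18  P5=57
Turnaround times: P0=4, P1=34, P2=48, P3=11, P4=18, P5=57
Average turnaround = (4+34+48+11+18+57) / 6 = 172/6 = 28.67

28.67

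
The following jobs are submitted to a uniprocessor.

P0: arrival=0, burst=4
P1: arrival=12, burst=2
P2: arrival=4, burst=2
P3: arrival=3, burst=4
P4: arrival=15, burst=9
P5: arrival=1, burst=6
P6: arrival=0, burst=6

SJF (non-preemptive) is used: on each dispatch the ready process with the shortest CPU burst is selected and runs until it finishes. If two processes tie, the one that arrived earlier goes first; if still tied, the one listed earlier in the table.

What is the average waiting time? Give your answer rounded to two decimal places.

Schedule: | P0 0-4 | P2 4-6 | P3 6-10 | P6 10-16 | P1 16-18 | P5 18-24 | P4 24-33 |
Completion: P0=4  P1=18  P2=6  P3=10  P4=33  P5=24  P6=16
Turnaround (C−A): P0=4  P1=6  P2=2  P3=7  P4=18  P5=23  P6=16
Waiting times: P0=0, P1=4, P2=0, P3=3, P4=9, P5=17, P6=10
Average waiting = (0+4+0+3+9+17+10) / 7 = 43/7 = 6.14

6.14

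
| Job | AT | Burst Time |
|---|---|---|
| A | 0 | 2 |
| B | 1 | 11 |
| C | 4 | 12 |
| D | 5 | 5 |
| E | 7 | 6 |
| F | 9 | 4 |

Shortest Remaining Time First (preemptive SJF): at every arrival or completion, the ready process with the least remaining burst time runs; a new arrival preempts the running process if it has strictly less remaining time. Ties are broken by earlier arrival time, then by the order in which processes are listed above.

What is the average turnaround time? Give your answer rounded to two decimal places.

Gantt: | A 0-2 | B 2-5 | D 5-10 | F 10-14 | E 14-20 | B 20-28 | C 28-40 |
Completion: A=2  B=28  C=40  D=10  E=20  F=14
Turnaround times: A=2, B=27, C=36, D=5, E=13, F=5
Average turnaround = (2+27+36+5+13+5) / 6 = 88/6 = 14.67

14.67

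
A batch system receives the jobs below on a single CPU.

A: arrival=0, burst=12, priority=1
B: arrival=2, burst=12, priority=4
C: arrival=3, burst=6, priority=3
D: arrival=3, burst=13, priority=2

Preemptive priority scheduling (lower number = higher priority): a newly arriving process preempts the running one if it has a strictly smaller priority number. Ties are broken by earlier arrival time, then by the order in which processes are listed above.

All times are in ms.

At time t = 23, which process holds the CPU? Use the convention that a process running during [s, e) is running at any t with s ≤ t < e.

D

Timeline: | A 0-12 | D 12-25 | C 25-31 | B 31-43 |
Completion: A=12  B=43  C=31  D=25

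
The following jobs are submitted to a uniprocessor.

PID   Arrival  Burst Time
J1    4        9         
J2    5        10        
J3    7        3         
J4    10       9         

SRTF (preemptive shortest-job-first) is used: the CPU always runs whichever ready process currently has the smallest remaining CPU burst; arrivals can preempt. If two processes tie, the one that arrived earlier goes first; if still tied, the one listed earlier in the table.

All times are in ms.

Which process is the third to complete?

Gantt: | idle 0-4 | J1 4-7 | J3 7-10 | J1 10-16 | J4 16-25 | J2 25-35 |
Completion: J1=16  J2=35  J3=10  J4=25
Turnaround (C−A): J1=12  J2=30  J3=3  J4=15
Finish order: J3 → J1 → J4 → J2

J4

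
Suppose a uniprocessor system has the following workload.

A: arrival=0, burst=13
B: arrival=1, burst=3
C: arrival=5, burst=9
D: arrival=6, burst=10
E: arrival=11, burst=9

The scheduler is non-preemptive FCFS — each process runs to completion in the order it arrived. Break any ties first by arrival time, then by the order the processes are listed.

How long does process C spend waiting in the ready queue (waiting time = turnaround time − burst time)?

11

Gantt: | A 0-13 | B 13-16 | C 16-25 | D 25-35 | E 35-44 |
Completion: A=13  B=16  C=25  D=35  E=44
Turnaround (C−A): A=13  B=15  C=20  D=29  E=33
Waiting(C) = turnaround − burst = 20 − 9 = 11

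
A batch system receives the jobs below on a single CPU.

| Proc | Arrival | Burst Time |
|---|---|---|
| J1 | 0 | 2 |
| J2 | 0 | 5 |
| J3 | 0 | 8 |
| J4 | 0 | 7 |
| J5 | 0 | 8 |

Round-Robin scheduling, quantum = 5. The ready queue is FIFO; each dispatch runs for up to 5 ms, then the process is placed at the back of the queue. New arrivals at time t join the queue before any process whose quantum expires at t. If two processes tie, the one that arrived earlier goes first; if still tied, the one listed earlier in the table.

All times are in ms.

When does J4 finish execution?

Gantt: | J1 0-2 | J2 2-7 | J3 7-12 | J4 12-17 | J5 17-22 | J3 22-25 | J4 25-27 | J5 27-30 |
Completion: J1=2  J2=7  J3=25  J4=27  J5=30

27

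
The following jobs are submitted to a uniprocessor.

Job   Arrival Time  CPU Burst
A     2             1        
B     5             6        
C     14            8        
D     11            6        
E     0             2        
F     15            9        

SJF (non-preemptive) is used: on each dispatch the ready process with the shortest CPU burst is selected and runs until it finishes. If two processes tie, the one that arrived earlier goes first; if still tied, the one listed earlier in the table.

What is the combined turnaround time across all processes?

45

Schedule: | E 0-2 | A 2-3 | idle 3-5 | B 5-11 | D 11-17 | C 17-25 | F 25-34 |
Completion: A=3  B=11  C=25  D=17  E=2  F=34
Turnaround (C−A): A=1  B=6  C=11  D=6  E=2  F=19
Turnaround = completion − arrival: A=1, B=6, C=11, D=6, E=2, F=19
Total turnaround = 1 + 6 + 11 + 6 + 2 + 19 = 45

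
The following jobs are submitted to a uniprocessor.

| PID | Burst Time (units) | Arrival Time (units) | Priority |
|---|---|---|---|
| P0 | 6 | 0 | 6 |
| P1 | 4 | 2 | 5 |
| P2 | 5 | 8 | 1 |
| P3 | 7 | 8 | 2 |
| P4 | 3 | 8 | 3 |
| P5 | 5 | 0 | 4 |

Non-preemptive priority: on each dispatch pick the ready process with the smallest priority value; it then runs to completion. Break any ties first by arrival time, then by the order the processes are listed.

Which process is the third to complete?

Schedule: | P5 0-5 | P1 5-9 | P2 9-14 | P3 14-21 | P4 21-24 | P0 24-30 |
Completion: P0=30  P1=9  P2=14  P3=21  P4=24  P5=5
Turnaround (C−A): P0=30  P1=7  P2=6  P3=13  P4=16  P5=5
Finish order: P5 → P1 → P2 → P3 → P4 → P0

P2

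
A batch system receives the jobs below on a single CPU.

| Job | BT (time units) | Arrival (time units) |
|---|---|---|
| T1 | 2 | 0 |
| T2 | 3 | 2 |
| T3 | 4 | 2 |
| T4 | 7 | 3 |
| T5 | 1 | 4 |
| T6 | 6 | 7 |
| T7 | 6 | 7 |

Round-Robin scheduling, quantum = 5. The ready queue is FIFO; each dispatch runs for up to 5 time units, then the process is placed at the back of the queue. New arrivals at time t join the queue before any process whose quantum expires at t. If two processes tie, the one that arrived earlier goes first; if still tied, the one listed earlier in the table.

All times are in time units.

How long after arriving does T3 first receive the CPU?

3

Gantt: | T1 0-2 | T2 2-5 | T3 5-9 | T4 9-14 | T5 14-15 | T6 15-20 | T7 20-25 | T4 25-27 | T6 27-28 | T7 28-29 |
Completion: T1=2  T2=5  T3=9  T4=27  T5=15  T6=28  T7=29
Response(T3) = first start − arrival = 5 − 2 = 3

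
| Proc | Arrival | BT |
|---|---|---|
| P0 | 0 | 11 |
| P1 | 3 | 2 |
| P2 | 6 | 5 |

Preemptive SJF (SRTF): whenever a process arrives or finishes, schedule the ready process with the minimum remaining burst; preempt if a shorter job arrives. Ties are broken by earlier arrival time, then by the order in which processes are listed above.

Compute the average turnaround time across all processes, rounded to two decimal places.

8.33

Schedule: | P0 0-3 | P1 3-5 | P0 5-6 | P2 6-11 | P0 11-18 |
Completion: P0=18  P1=5  P2=11
Turnaround (C−A): P0=18  P1=2  P2=5
Turnaround times: P0=18, P1=2, P2=5
Average turnaround = (18+2+5) / 3 = 25/3 = 8.33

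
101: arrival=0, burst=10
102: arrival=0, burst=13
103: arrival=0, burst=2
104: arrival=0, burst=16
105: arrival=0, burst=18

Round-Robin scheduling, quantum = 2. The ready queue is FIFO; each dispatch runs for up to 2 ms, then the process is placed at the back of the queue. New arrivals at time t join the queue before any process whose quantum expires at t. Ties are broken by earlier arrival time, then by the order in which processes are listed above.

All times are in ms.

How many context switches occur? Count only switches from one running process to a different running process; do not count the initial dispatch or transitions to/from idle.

28

Gantt: | 101 0-2 | 102 2-4 | 103 4-6 | 104 6-8 | 105 8-10 | 101 10-12 | 102 12-14 | 104 14-16 | 105 16-18 | 101 18-20 | 102 20-22 | 104 22-24 | 105 24-26 | 101 26-28 | 102 28-30 | 104 30-32 | 105 32-34 | 101 34-36 | 102 36-38 | 104 38-40 | 105 40-42 | 102 42-44 | 104 44-46 | 105 46-48 | 102 48-49 | 104 49-51 | 105 51-53 | 104 53-55 | 105 55-59 |
Completion: 101=36  102=49  103=6  104=55  105=59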